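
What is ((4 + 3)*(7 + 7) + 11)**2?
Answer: 11881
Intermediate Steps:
((4 + 3)*(7 + 7) + 11)**2 = (7*14 + 11)**2 = (98 + 11)**2 = 109**2 = 11881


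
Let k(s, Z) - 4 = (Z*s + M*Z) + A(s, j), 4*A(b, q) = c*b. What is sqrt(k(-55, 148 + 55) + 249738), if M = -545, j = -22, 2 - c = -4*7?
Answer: sqrt(510118)/2 ≈ 357.11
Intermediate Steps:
c = 30 (c = 2 - (-4)*7 = 2 - 1*(-28) = 2 + 28 = 30)
A(b, q) = 15*b/2 (A(b, q) = (30*b)/4 = 15*b/2)
k(s, Z) = 4 - 545*Z + 15*s/2 + Z*s (k(s, Z) = 4 + ((Z*s - 545*Z) + 15*s/2) = 4 + ((-545*Z + Z*s) + 15*s/2) = 4 + (-545*Z + 15*s/2 + Z*s) = 4 - 545*Z + 15*s/2 + Z*s)
sqrt(k(-55, 148 + 55) + 249738) = sqrt((4 - 545*(148 + 55) + (15/2)*(-55) + (148 + 55)*(-55)) + 249738) = sqrt((4 - 545*203 - 825/2 + 203*(-55)) + 249738) = sqrt((4 - 110635 - 825/2 - 11165) + 249738) = sqrt(-244417/2 + 249738) = sqrt(255059/2) = sqrt(510118)/2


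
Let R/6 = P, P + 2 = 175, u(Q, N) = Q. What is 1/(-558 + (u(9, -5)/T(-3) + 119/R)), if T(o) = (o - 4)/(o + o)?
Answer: -7266/3997543 ≈ -0.0018176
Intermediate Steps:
P = 173 (P = -2 + 175 = 173)
R = 1038 (R = 6*173 = 1038)
T(o) = (-4 + o)/(2*o) (T(o) = (-4 + o)/((2*o)) = (-4 + o)*(1/(2*o)) = (-4 + o)/(2*o))
1/(-558 + (u(9, -5)/T(-3) + 119/R)) = 1/(-558 + (9/(((½)*(-4 - 3)/(-3))) + 119/1038)) = 1/(-558 + (9/(((½)*(-⅓)*(-7))) + 119*(1/1038))) = 1/(-558 + (9/(7/6) + 119/1038)) = 1/(-558 + (9*(6/7) + 119/1038)) = 1/(-558 + (54/7 + 119/1038)) = 1/(-558 + 56885/7266) = 1/(-3997543/7266) = -7266/3997543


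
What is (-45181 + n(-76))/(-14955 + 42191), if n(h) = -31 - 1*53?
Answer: -4115/2476 ≈ -1.6620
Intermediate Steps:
n(h) = -84 (n(h) = -31 - 53 = -84)
(-45181 + n(-76))/(-14955 + 42191) = (-45181 - 84)/(-14955 + 42191) = -45265/27236 = -45265*1/27236 = -4115/2476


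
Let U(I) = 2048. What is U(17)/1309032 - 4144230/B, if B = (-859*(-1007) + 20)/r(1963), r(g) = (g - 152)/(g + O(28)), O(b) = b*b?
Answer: -1227460138636714/388822699627479 ≈ -3.1569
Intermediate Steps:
O(b) = b²
r(g) = (-152 + g)/(784 + g) (r(g) = (g - 152)/(g + 28²) = (-152 + g)/(g + 784) = (-152 + g)/(784 + g))
B = 2376245651/1811 (B = (-859*(-1007) + 20)/(((-152 + 1963)/(784 + 1963))) = (865013 + 20)/((1811/2747)) = 865033/(((1/2747)*1811)) = 865033/(1811/2747) = 865033*(2747/1811) = 2376245651/1811 ≈ 1.3121e+6)
U(17)/1309032 - 4144230/B = 2048/1309032 - 4144230/2376245651/1811 = 2048*(1/1309032) - 4144230*1811/2376245651 = 256/163629 - 7505200530/2376245651 = -1227460138636714/388822699627479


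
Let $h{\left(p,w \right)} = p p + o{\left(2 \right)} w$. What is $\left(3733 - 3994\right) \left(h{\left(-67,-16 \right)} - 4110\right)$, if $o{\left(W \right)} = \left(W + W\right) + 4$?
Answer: $-65511$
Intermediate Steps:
$o{\left(W \right)} = 4 + 2 W$ ($o{\left(W \right)} = 2 W + 4 = 4 + 2 W$)
$h{\left(p,w \right)} = p^{2} + 8 w$ ($h{\left(p,w \right)} = p p + \left(4 + 2 \cdot 2\right) w = p^{2} + \left(4 + 4\right) w = p^{2} + 8 w$)
$\left(3733 - 3994\right) \left(h{\left(-67,-16 \right)} - 4110\right) = \left(3733 - 3994\right) \left(\left(\left(-67\right)^{2} + 8 \left(-16\right)\right) - 4110\right) = - 261 \left(\left(4489 - 128\right) - 4110\right) = - 261 \left(4361 - 4110\right) = \left(-261\right) 251 = -65511$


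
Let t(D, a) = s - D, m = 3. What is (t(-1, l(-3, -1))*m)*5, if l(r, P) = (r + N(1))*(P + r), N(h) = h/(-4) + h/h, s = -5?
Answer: -60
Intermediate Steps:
N(h) = 1 - h/4 (N(h) = h*(-¼) + 1 = -h/4 + 1 = 1 - h/4)
l(r, P) = (¾ + r)*(P + r) (l(r, P) = (r + (1 - ¼*1))*(P + r) = (r + (1 - ¼))*(P + r) = (r + ¾)*(P + r) = (¾ + r)*(P + r))
t(D, a) = -5 - D
(t(-1, l(-3, -1))*m)*5 = ((-5 - 1*(-1))*3)*5 = ((-5 + 1)*3)*5 = -4*3*5 = -12*5 = -60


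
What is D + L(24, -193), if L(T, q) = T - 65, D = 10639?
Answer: 10598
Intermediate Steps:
L(T, q) = -65 + T
D + L(24, -193) = 10639 + (-65 + 24) = 10639 - 41 = 10598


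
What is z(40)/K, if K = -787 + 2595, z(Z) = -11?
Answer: -11/1808 ≈ -0.0060841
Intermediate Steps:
K = 1808
z(40)/K = -11/1808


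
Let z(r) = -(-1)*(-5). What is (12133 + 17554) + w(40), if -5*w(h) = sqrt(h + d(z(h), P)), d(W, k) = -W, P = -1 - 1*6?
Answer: 29687 - 3*sqrt(5)/5 ≈ 29686.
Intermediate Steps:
P = -7 (P = -1 - 6 = -7)
z(r) = -5 (z(r) = -1*5 = -5)
w(h) = -sqrt(5 + h)/5 (w(h) = -sqrt(h - 1*(-5))/5 = -sqrt(h + 5)/5 = -sqrt(5 + h)/5)
(12133 + 17554) + w(40) = (12133 + 17554) - sqrt(5 + 40)/5 = 29687 - 3*sqrt(5)/5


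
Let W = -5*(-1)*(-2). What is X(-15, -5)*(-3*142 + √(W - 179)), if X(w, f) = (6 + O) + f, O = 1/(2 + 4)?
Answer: -497 + 7*I*√21/2 ≈ -497.0 + 16.039*I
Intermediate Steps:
O = ⅙ (O = 1/6 = ⅙ ≈ 0.16667)
W = -10 (W = 5*(-2) = -10)
X(w, f) = 37/6 + f (X(w, f) = (6 + ⅙) + f = 37/6 + f)
X(-15, -5)*(-3*142 + √(W - 179)) = (37/6 - 5)*(-3*142 + √(-10 - 179)) = 7*(-426 + √(-189))/6 = 7*(-426 + 3*I*√21)/6 = -497 + 7*I*√21/2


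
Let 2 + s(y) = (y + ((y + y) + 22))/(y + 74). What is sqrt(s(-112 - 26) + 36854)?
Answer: sqrt(589730)/4 ≈ 191.98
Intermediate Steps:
s(y) = -2 + (22 + 3*y)/(74 + y) (s(y) = -2 + (y + ((y + y) + 22))/(y + 74) = -2 + (y + (2*y + 22))/(74 + y) = -2 + (y + (22 + 2*y))/(74 + y) = -2 + (22 + 3*y)/(74 + y))
sqrt(s(-112 - 26) + 36854) = sqrt((-126 + (-112 - 26))/(74 + (-112 - 26)) + 36854) = sqrt((-126 - 138)/(74 - 138) + 36854) = sqrt(-264/(-64) + 36854) = sqrt(-1/64*(-264) + 36854) = sqrt(33/8 + 36854) = sqrt(294865/8) = sqrt(589730)/4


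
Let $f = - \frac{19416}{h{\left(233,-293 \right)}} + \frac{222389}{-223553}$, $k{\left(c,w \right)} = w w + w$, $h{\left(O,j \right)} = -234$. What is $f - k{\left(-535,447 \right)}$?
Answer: $- \frac{1745230608815}{8718567} \approx -2.0017 \cdot 10^{5}$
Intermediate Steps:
$k{\left(c,w \right)} = w + w^{2}$ ($k{\left(c,w \right)} = w^{2} + w = w + w^{2}$)
$f = \frac{714744337}{8718567}$ ($f = - \frac{19416}{-234} + \frac{222389}{-223553} = \left(-19416\right) \left(- \frac{1}{234}\right) + 222389 \left(- \frac{1}{223553}\right) = \frac{3236}{39} - \frac{222389}{223553} = \frac{714744337}{8718567} \approx 81.98$)
$f - k{\left(-535,447 \right)} = \frac{714744337}{8718567} - 447 \left(1 + 447\right) = \frac{714744337}{8718567} - 447 \cdot 448 = \frac{714744337}{8718567} - 200256 = - \frac{1745230608815}{8718567}$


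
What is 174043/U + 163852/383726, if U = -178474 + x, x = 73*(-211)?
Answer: -17508845007/37197822851 ≈ -0.47070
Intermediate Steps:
x = -15403
U = -193877 (U = -178474 - 15403 = -193877)
174043/U + 163852/383726 = 174043/(-193877) + 163852/383726 = 174043*(-1/193877) + 163852*(1/383726) = -174043/193877 + 81926/191863 = -17508845007/37197822851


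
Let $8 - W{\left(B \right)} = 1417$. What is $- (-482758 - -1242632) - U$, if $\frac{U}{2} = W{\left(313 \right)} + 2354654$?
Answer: $-5466364$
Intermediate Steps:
$W{\left(B \right)} = -1409$ ($W{\left(B \right)} = 8 - 1417 = -1409$)
$U = 4706490$ ($U = 2 \left(-1409 + 2354654\right) = 2 \cdot 2353245 = 4706490$)
$- (-482758 - -1242632) - U = - (-482758 - -1242632) - 4706490 = - (-482758 + 1242632) - 4706490 = \left(-1\right) 759874 - 4706490 = -759874 - 4706490 = -5466364$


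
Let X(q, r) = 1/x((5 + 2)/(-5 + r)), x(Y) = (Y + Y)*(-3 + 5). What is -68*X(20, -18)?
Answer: 391/7 ≈ 55.857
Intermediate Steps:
x(Y) = 4*Y (x(Y) = (2*Y)*2 = 4*Y)
X(q, r) = -5/28 + r/28 (X(q, r) = 1/(4*((5 + 2)/(-5 + r))) = 1/(4*(7/(-5 + r))) = 1/(28/(-5 + r)) = -5/28 + r/28)
-68*X(20, -18) = -68*(-5/28 + (1/28)*(-18)) = -68*(-5/28 - 9/14) = -68*(-23/28) = 391/7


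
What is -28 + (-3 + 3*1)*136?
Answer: -28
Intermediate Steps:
-28 + (-3 + 3*1)*136 = -28 + (-3 + 3)*136 = -28 + 0*136 = -28 + 0 = -28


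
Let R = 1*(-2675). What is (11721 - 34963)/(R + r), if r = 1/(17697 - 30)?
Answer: 205308207/23629612 ≈ 8.6886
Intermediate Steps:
R = -2675
r = 1/17667 ≈ 5.6603e-5
(11721 - 34963)/(R + r) = (11721 - 34963)/(-2675 + 1/17667) = -23242/(-47259224/17667) = -23242*(-17667/47259224) = 205308207/23629612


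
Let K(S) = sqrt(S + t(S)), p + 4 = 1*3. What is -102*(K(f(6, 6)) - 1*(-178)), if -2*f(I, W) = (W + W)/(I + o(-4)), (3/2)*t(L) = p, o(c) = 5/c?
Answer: -18156 - 34*I*sqrt(6270)/19 ≈ -18156.0 - 141.7*I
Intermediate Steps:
p = -1 (p = -4 + 1*3 = -4 + 3 = -1)
t(L) = -2/3 (t(L) = (2/3)*(-1) = -2/3)
f(I, W) = -W/(-5/4 + I) (f(I, W) = -(W + W)/(2*(I + 5/(-4))) = -2*W/(2*(I + 5*(-1/4))) = -2*W/(2*(I - 5/4)) = -2*W/(2*(-5/4 + I)) = -W/(-5/4 + I))
K(S) = sqrt(-2/3 + S) (K(S) = sqrt(S - 2/3) = sqrt(-2/3 + S))
-102*(K(f(6, 6)) - 1*(-178)) = -102*(sqrt(-6 + 9*(-4*6/(-5 + 4*6)))/3 - 1*(-178)) = -102*(sqrt(-6 + 9*(-4*6/(-5 + 24)))/3 + 178) = -102*(sqrt(-6 + 9*(-4*6/19))/3 + 178) = -102*(sqrt(-6 + 9*(-4*6*1/19))/3 + 178) = -102*(sqrt(-6 + 9*(-24/19))/3 + 178) = -102*(sqrt(-6 - 216/19)/3 + 178) = -102*(sqrt(-330/19)/3 + 178) = -102*((I*sqrt(6270)/19)/3 + 178) = -102*(I*sqrt(6270)/57 + 178) = -102*(178 + I*sqrt(6270)/57) = -18156 - 34*I*sqrt(6270)/19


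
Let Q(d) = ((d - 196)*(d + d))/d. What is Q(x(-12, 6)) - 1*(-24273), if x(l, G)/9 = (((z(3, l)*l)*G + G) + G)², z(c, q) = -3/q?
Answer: 24529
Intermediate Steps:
x(l, G) = 9*G² (x(l, G) = 9*((((-3/l)*l)*G + G) + G)² = 9*((-3*G + G) + G)² = 9*(-2*G + G)² = 9*(-G)² = 9*G²)
Q(d) = -392 + 2*d (Q(d) = ((-196 + d)*(2*d))/d = (2*d*(-196 + d))/d = -392 + 2*d)
Q(x(-12, 6)) - 1*(-24273) = (-392 + 2*(9*6²)) - 1*(-24273) = (-392 + 2*(9*36)) + 24273 = (-392 + 2*324) + 24273 = (-392 + 648) + 24273 = 256 + 24273 = 24529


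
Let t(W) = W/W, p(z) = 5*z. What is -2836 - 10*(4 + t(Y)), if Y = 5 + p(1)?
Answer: -2886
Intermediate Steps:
Y = 10 (Y = 5 + 5*1 = 5 + 5 = 10)
t(W) = 1
-2836 - 10*(4 + t(Y)) = -2836 - 10*(4 + 1) = -2836 - 10*5 = -2836 - 1*50 = -2836 - 50 = -2886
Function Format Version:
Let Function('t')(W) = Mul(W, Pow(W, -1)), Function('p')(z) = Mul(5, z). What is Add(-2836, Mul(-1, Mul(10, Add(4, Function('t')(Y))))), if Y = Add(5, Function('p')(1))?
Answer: -2886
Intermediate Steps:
Y = 10 (Y = Add(5, Mul(5, 1)) = Add(5, 5) = 10)
Function('t')(W) = 1
Add(-2836, Mul(-1, Mul(10, Add(4, Function('t')(Y))))) = Add(-2836, Mul(-1, Mul(10, Add(4, 1)))) = Add(-2836, Mul(-1, Mul(10, 5))) = Add(-2836, Mul(-1, 50)) = Add(-2836, -50) = -2886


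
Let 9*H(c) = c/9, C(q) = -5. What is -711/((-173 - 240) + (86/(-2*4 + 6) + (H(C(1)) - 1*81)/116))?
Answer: 3340278/2145571 ≈ 1.5568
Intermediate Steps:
H(c) = c/81 (H(c) = (c/9)/9 = c/81)
-711/((-173 - 240) + (86/(-2*4 + 6) + (H(C(1)) - 1*81)/116)) = -711/((-173 - 240) + (86/(-2*4 + 6) + ((1/81)*(-5) - 1*81)/116)) = -711/(-413 + (86/(-8 + 6) + (-5/81 - 81)*(1/116))) = -711/(-413 + (86/(-2) - 6566/81*1/116)) = -711/(-413 + (86*(-½) - 3283/4698)) = -711/(-413 + (-43 - 3283/4698)) = -711/(-413 - 205297/4698) = -711/(-2145571/4698) = -711*(-4698/2145571) = 3340278/2145571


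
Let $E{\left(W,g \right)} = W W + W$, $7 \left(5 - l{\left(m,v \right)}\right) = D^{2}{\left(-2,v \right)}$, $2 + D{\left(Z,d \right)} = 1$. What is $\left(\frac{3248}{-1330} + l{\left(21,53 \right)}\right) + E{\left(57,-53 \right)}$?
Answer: $\frac{2200096}{665} \approx 3308.4$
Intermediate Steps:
$D{\left(Z,d \right)} = -1$ ($D{\left(Z,d \right)} = -2 + 1 = -1$)
$l{\left(m,v \right)} = \frac{34}{7}$ ($l{\left(m,v \right)} = 5 - \frac{\left(-1\right)^{2}}{7} = 5 - \frac{1}{7} = \frac{34}{7}$)
$E{\left(W,g \right)} = W + W^{2}$ ($E{\left(W,g \right)} = W^{2} + W = W + W^{2}$)
$\left(\frac{3248}{-1330} + l{\left(21,53 \right)}\right) + E{\left(57,-53 \right)} = \left(\frac{3248}{-1330} + \frac{34}{7}\right) + 57 \left(1 + 57\right) = \left(3248 \left(- \frac{1}{1330}\right) + \frac{34}{7}\right) + 57 \cdot 58 = \left(- \frac{232}{95} + \frac{34}{7}\right) + 3306 = \frac{1606}{665} + 3306 = \frac{2200096}{665}$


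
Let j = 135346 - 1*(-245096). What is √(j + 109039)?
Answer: √489481 ≈ 699.63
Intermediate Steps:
j = 380442 (j = 135346 + 245096 = 380442)
√(j + 109039) = √(380442 + 109039) = √489481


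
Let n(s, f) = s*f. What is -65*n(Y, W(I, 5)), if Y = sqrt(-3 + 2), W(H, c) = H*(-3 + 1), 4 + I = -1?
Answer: -650*I ≈ -650.0*I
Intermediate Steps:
I = -5 (I = -4 - 1 = -5)
W(H, c) = -2*H (W(H, c) = H*(-2) = -2*H)
Y = I (Y = sqrt(-1) = I ≈ 1.0*I)
n(s, f) = f*s
-65*n(Y, W(I, 5)) = -65*(-2*(-5))*I = -650*I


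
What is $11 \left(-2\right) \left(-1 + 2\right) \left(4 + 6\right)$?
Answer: $-220$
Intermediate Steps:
$11 \left(-2\right) \left(-1 + 2\right) \left(4 + 6\right) = - 22 \cdot 1 \cdot 10 = \left(-22\right) 10 = -220$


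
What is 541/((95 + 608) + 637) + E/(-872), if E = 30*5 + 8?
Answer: 8126/36515 ≈ 0.22254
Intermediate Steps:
E = 158 (E = 150 + 8 = 158)
541/((95 + 608) + 637) + E/(-872) = 541/((95 + 608) + 637) + 158/(-872) = 541/(703 + 637) + 158*(-1/872) = 541/1340 - 79/436 = 8126/36515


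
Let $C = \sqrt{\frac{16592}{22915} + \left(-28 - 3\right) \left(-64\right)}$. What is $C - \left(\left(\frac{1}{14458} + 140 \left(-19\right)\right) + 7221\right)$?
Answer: $- \frac{65942939}{14458} + \frac{12 \sqrt{7237313195}}{22915} \approx -4516.5$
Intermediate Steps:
$C = \frac{12 \sqrt{7237313195}}{22915}$ ($C = \sqrt{16592 \cdot \frac{1}{22915} - -1984} = \sqrt{\frac{16592}{22915} + 1984} = \sqrt{\frac{45479952}{22915}} = \frac{12 \sqrt{7237313195}}{22915} \approx 44.55$)
$C - \left(\left(\frac{1}{14458} + 140 \left(-19\right)\right) + 7221\right) = \frac{12 \sqrt{7237313195}}{22915} - \left(\left(\frac{1}{14458} + 140 \left(-19\right)\right) + 7221\right) = \frac{12 \sqrt{7237313195}}{22915} - \left(\left(\frac{1}{14458} - 2660\right) + 7221\right) = \frac{12 \sqrt{7237313195}}{22915} - \left(- \frac{38458279}{14458} + 7221\right) = \frac{12 \sqrt{7237313195}}{22915} - \frac{65942939}{14458} = - \frac{65942939}{14458} + \frac{12 \sqrt{7237313195}}{22915}$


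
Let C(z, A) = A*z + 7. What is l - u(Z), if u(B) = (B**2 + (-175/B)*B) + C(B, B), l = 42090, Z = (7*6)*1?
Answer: 38730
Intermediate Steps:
Z = 42 (Z = 42*1 = 42)
C(z, A) = 7 + A*z
u(B) = -168 + 2*B**2 (u(B) = (B**2 + (-175/B)*B) + (7 + B*B) = (B**2 - 175) + (7 + B**2) = (-175 + B**2) + (7 + B**2) = -168 + 2*B**2)
l - u(Z) = 42090 - (-168 + 2*42**2) = 42090 - (-168 + 2*1764) = 42090 - (-168 + 3528) = 42090 - 1*3360 = 42090 - 3360 = 38730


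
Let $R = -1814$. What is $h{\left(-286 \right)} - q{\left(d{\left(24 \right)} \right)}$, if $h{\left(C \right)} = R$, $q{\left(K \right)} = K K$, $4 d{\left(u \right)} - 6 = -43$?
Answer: $- \frac{30393}{16} \approx -1899.6$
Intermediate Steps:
$d{\left(u \right)} = - \frac{37}{4}$ ($d{\left(u \right)} = \frac{3}{2} + \frac{1}{4} \left(-43\right) = \frac{3}{2} - \frac{43}{4} = - \frac{37}{4}$)
$q{\left(K \right)} = K^{2}$
$h{\left(C \right)} = -1814$
$h{\left(-286 \right)} - q{\left(d{\left(24 \right)} \right)} = -1814 - \left(- \frac{37}{4}\right)^{2} = -1814 - \frac{1369}{16} = - \frac{30393}{16}$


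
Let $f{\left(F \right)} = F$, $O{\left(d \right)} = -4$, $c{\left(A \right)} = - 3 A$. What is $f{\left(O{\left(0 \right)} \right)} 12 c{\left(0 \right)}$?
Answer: $0$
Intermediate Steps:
$f{\left(O{\left(0 \right)} \right)} 12 c{\left(0 \right)} = \left(-4\right) 12 \left(\left(-3\right) 0\right) = \left(-48\right) 0 = 0$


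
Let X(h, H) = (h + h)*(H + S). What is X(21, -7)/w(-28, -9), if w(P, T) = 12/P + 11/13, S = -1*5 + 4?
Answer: -15288/19 ≈ -804.63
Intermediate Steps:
S = -1 (S = -5 + 4 = -1)
w(P, T) = 11/13 + 12/P (w(P, T) = 12/P + 11*(1/13) = 12/P + 11/13 = 11/13 + 12/P)
X(h, H) = 2*h*(-1 + H) (X(h, H) = (h + h)*(H - 1) = (2*h)*(-1 + H) = 2*h*(-1 + H))
X(21, -7)/w(-28, -9) = (2*21*(-1 - 7))/(11/13 + 12/(-28)) = (2*21*(-8))/(11/13 + 12*(-1/28)) = -336/(11/13 - 3/7) = -336/38/91 = -336*91/38 = -15288/19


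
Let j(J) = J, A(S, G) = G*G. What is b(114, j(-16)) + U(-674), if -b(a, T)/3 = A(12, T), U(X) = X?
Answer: -1442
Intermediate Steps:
A(S, G) = G²
b(a, T) = -3*T²
b(114, j(-16)) + U(-674) = -3*(-16)² - 674 = -3*256 - 674 = -768 - 674 = -1442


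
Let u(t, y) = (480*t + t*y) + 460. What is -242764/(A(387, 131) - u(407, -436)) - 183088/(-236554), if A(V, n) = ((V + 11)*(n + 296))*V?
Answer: 2995185897834/3888399782659 ≈ 0.77029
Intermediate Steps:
A(V, n) = V*(11 + V)*(296 + n) (A(V, n) = ((11 + V)*(296 + n))*V = V*(11 + V)*(296 + n))
u(t, y) = 460 + 480*t + t*y
-242764/(A(387, 131) - u(407, -436)) - 183088/(-236554) = -242764/(387*(3256 + 11*131 + 296*387 + 387*131) - (460 + 480*407 + 407*(-436))) - 183088/(-236554) = -242764/(387*(3256 + 1441 + 114552 + 50697) - (460 + 195360 - 177452)) - 183088*(-1/236554) = -242764/(387*169946 - 1*18368) + 91544/118277 = -242764/(65769102 - 18368) + 91544/118277 = -242764/65750734 + 91544/118277 = -242764*1/65750734 + 91544/118277 = -121382/32875367 + 91544/118277 = 2995185897834/3888399782659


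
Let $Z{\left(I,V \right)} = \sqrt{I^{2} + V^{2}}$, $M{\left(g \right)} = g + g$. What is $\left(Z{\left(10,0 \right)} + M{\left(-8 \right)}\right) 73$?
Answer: $-438$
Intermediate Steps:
$M{\left(g \right)} = 2 g$
$\left(Z{\left(10,0 \right)} + M{\left(-8 \right)}\right) 73 = \left(\sqrt{10^{2} + 0^{2}} + 2 \left(-8\right)\right) 73 = \left(\sqrt{100 + 0} - 16\right) 73 = \left(\sqrt{100} - 16\right) 73 = \left(10 - 16\right) 73 = \left(-6\right) 73 = -438$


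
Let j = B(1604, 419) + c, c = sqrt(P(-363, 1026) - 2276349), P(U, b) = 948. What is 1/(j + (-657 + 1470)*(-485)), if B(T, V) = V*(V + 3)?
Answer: -217487/47302870570 - I*sqrt(2275401)/47302870570 ≈ -4.5978e-6 - 3.1889e-8*I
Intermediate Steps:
B(T, V) = V*(3 + V)
c = I*sqrt(2275401) (c = sqrt(948 - 2276349) = sqrt(-2275401) = I*sqrt(2275401) ≈ 1508.4*I)
j = 176818 + I*sqrt(2275401) (j = 419*(3 + 419) + I*sqrt(2275401) = 419*422 + I*sqrt(2275401) = 176818 + I*sqrt(2275401) ≈ 1.7682e+5 + 1508.4*I)
1/(j + (-657 + 1470)*(-485)) = 1/((176818 + I*sqrt(2275401)) + (-657 + 1470)*(-485)) = 1/((176818 + I*sqrt(2275401)) + 813*(-485)) = 1/((176818 + I*sqrt(2275401)) - 394305) = 1/(-217487 + I*sqrt(2275401))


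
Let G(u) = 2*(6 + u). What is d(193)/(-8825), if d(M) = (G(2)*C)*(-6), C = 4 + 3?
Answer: 672/8825 ≈ 0.076147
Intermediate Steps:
C = 7
G(u) = 12 + 2*u
d(M) = -672 (d(M) = ((12 + 2*2)*7)*(-6) = ((12 + 4)*7)*(-6) = (16*7)*(-6) = 112*(-6) = -672)
d(193)/(-8825) = -672/(-8825) = -672*(-1/8825) = 672/8825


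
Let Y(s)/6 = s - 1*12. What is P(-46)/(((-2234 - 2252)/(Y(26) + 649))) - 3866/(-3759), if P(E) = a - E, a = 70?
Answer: -151138688/8431437 ≈ -17.926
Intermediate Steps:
Y(s) = -72 + 6*s (Y(s) = 6*(s - 1*12) = 6*(s - 12) = 6*(-12 + s) = -72 + 6*s)
P(E) = 70 - E
P(-46)/(((-2234 - 2252)/(Y(26) + 649))) - 3866/(-3759) = (70 - 1*(-46))/(((-2234 - 2252)/((-72 + 6*26) + 649))) - 3866/(-3759) = (70 + 46)/((-4486/((-72 + 156) + 649))) - 3866*(-1/3759) = 116/((-4486/(84 + 649))) + 3866/3759 = 116/((-4486/733)) + 3866/3759 = 116/((-4486*1/733)) + 3866/3759 = 116/(-4486/733) + 3866/3759 = 116*(-733/4486) + 3866/3759 = -42514/2243 + 3866/3759 = -151138688/8431437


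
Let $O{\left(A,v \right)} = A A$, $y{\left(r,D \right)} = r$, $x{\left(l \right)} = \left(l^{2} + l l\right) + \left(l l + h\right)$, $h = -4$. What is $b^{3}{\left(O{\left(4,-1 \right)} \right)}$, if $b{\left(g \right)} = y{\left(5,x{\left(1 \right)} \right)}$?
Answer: $125$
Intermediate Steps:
$x{\left(l \right)} = -4 + 3 l^{2}$ ($x{\left(l \right)} = \left(l^{2} + l l\right) + \left(l l - 4\right) = \left(l^{2} + l^{2}\right) + \left(l^{2} - 4\right) = 2 l^{2} + \left(-4 + l^{2}\right) = -4 + 3 l^{2}$)
$O{\left(A,v \right)} = A^{2}$
$b{\left(g \right)} = 5$
$b^{3}{\left(O{\left(4,-1 \right)} \right)} = 5^{3} = 125$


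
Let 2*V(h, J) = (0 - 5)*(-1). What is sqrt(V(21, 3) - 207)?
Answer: I*sqrt(818)/2 ≈ 14.3*I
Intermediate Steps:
V(h, J) = 5/2 (V(h, J) = ((0 - 5)*(-1))/2 = (-5*(-1))/2 = (1/2)*5 = 5/2)
sqrt(V(21, 3) - 207) = sqrt(5/2 - 207) = sqrt(-409/2) = I*sqrt(818)/2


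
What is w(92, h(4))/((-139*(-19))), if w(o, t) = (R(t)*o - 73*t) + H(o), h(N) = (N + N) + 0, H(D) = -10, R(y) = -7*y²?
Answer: -41810/2641 ≈ -15.831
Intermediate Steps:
h(N) = 2*N (h(N) = 2*N + 0 = 2*N)
w(o, t) = -10 - 73*t - 7*o*t² (w(o, t) = ((-7*t²)*o - 73*t) - 10 = (-7*o*t² - 73*t) - 10 = (-73*t - 7*o*t²) - 10 = -10 - 73*t - 7*o*t²)
w(92, h(4))/((-139*(-19))) = (-10 - 146*4 - 7*92*(2*4)²)/((-139*(-19))) = (-10 - 73*8 - 7*92*8²)/2641 = (-10 - 584 - 7*92*64)*(1/2641) = (-10 - 584 - 41216)*(1/2641) = -41810*1/2641 = -41810/2641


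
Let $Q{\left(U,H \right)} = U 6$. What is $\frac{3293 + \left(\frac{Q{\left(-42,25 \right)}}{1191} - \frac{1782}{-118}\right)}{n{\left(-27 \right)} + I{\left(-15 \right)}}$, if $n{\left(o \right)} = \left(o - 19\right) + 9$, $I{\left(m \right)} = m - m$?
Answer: $- \frac{77480710}{866651} \approx -89.402$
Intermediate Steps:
$Q{\left(U,H \right)} = 6 U$
$I{\left(m \right)} = 0$
$n{\left(o \right)} = -10 + o$ ($n{\left(o \right)} = \left(-19 + o\right) + 9 = -10 + o$)
$\frac{3293 + \left(\frac{Q{\left(-42,25 \right)}}{1191} - \frac{1782}{-118}\right)}{n{\left(-27 \right)} + I{\left(-15 \right)}} = \frac{3293 + \left(\frac{6 \left(-42\right)}{1191} - \frac{1782}{-118}\right)}{\left(-10 - 27\right) + 0} = \frac{3293 - - \frac{348771}{23423}}{-37 + 0} = \frac{3293 + \left(- \frac{84}{397} + \frac{891}{59}\right)}{-37} = \left(3293 + \frac{348771}{23423}\right) \left(- \frac{1}{37}\right) = \frac{77480710}{23423} \left(- \frac{1}{37}\right) = - \frac{77480710}{866651}$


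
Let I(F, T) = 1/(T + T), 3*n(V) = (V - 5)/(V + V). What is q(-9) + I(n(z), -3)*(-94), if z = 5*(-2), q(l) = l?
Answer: 20/3 ≈ 6.6667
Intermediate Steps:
z = -10
n(V) = (-5 + V)/(6*V) (n(V) = ((V - 5)/(V + V))/3 = ((-5 + V)/((2*V)))/3 = ((-5 + V)*(1/(2*V)))/3 = ((-5 + V)/(2*V))/3 = (-5 + V)/(6*V))
I(F, T) = 1/(2*T)
q(-9) + I(n(z), -3)*(-94) = -9 + ((½)/(-3))*(-94) = -9 + ((½)*(-⅓))*(-94) = -9 - ⅙*(-94) = -9 + 47/3 = 20/3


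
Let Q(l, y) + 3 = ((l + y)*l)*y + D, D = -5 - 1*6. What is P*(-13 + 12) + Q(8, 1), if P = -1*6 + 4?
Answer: 60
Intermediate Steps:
D = -11 (D = -5 - 6 = -11)
Q(l, y) = -14 + l*y*(l + y) (Q(l, y) = -3 + (((l + y)*l)*y - 11) = -3 + ((l*(l + y))*y - 11) = -3 + (l*y*(l + y) - 11) = -3 + (-11 + l*y*(l + y)) = -14 + l*y*(l + y))
P = -2 (P = -6 + 4 = -2)
P*(-13 + 12) + Q(8, 1) = -2*(-13 + 12) + (-14 + 8*1² + 1*8²) = -2*(-1) + (-14 + 8*1 + 1*64) = 2 + (-14 + 8 + 64) = 2 + 58 = 60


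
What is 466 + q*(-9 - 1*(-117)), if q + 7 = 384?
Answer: 41182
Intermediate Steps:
q = 377 (q = -7 + 384 = 377)
466 + q*(-9 - 1*(-117)) = 466 + 377*(-9 - 1*(-117)) = 466 + 377*(-9 + 117) = 466 + 377*108 = 466 + 40716 = 41182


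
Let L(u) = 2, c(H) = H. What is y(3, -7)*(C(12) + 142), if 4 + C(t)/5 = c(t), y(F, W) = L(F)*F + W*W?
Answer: 10010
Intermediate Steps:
y(F, W) = W² + 2*F (y(F, W) = 2*F + W*W = 2*F + W² = W² + 2*F)
C(t) = -20 + 5*t
y(3, -7)*(C(12) + 142) = ((-7)² + 2*3)*((-20 + 5*12) + 142) = (49 + 6)*((-20 + 60) + 142) = 55*(40 + 142) = 55*182 = 10010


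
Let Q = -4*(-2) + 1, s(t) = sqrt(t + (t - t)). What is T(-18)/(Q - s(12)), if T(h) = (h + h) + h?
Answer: -162/23 - 36*sqrt(3)/23 ≈ -9.7545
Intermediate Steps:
T(h) = 3*h (T(h) = 2*h + h = 3*h)
s(t) = sqrt(t) (s(t) = sqrt(t + 0) = sqrt(t))
Q = 9 (Q = 8 + 1 = 9)
T(-18)/(Q - s(12)) = (3*(-18))/(9 - sqrt(12)) = -54/(9 - 2*sqrt(3))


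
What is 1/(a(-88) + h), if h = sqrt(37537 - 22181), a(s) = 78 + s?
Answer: 5/7628 + sqrt(3839)/7628 ≈ 0.0087781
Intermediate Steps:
h = 2*sqrt(3839) (h = sqrt(15356) = 2*sqrt(3839) ≈ 123.92)
1/(a(-88) + h) = 1/((78 - 88) + 2*sqrt(3839)) = 1/(-10 + 2*sqrt(3839))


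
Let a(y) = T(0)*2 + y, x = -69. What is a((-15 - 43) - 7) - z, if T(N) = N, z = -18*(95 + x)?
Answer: 403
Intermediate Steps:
z = -468 (z = -18*(95 - 69) = -18*26 = -468)
a(y) = y (a(y) = 0*2 + y = 0 + y = y)
a((-15 - 43) - 7) - z = ((-15 - 43) - 7) - 1*(-468) = (-58 - 7) + 468 = -65 + 468 = 403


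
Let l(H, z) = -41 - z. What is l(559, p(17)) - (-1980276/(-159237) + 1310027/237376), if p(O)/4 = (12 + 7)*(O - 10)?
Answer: -7445841965117/12599680704 ≈ -590.96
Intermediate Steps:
p(O) = -760 + 76*O (p(O) = 4*((12 + 7)*(O - 10)) = 4*(19*(-10 + O)) = 4*(-190 + 19*O) = -760 + 76*O)
l(559, p(17)) - (-1980276/(-159237) + 1310027/237376) = (-41 - (-760 + 76*17)) - (-1980276/(-159237) + 1310027/237376) = (-41 - (-760 + 1292)) - (-1980276*(-1/159237) + 1310027*(1/237376)) = (-41 - 1*532) - (660092/53079 + 1310027/237376) = (-41 - 532) - 1*226224921725/12599680704 = -573 - 226224921725/12599680704 = -7445841965117/12599680704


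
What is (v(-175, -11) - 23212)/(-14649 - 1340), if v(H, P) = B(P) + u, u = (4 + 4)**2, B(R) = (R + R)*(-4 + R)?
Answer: 22818/15989 ≈ 1.4271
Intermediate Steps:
B(R) = 2*R*(-4 + R) (B(R) = (2*R)*(-4 + R) = 2*R*(-4 + R))
u = 64 (u = 8**2 = 64)
v(H, P) = 64 + 2*P*(-4 + P) (v(H, P) = 2*P*(-4 + P) + 64 = 64 + 2*P*(-4 + P))
(v(-175, -11) - 23212)/(-14649 - 1340) = ((64 + 2*(-11)*(-4 - 11)) - 23212)/(-14649 - 1340) = ((64 + 2*(-11)*(-15)) - 23212)/(-15989) = ((64 + 330) - 23212)*(-1/15989) = (394 - 23212)*(-1/15989) = -22818*(-1/15989) = 22818/15989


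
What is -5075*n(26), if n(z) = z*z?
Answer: -3430700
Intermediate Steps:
n(z) = z²
-5075*n(26) = -5075*26² = -5075*676 = -3430700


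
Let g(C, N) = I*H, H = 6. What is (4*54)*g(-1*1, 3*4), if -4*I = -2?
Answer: 648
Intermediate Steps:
I = ½ (I = -¼*(-2) = ½ ≈ 0.50000)
g(C, N) = 3 (g(C, N) = (½)*6 = 3)
(4*54)*g(-1*1, 3*4) = (4*54)*3 = 216*3 = 648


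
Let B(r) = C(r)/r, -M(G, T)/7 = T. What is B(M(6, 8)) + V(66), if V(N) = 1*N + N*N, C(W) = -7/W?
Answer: 1981055/448 ≈ 4422.0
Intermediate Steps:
M(G, T) = -7*T
B(r) = -7/r² (B(r) = (-7/r)/r = -7/r²)
V(N) = N + N²
B(M(6, 8)) + V(66) = -7/(-7*8)² + 66*(1 + 66) = -7/(-56)² + 66*67 = -7*1/3136 + 4422 = -1/448 + 4422 = 1981055/448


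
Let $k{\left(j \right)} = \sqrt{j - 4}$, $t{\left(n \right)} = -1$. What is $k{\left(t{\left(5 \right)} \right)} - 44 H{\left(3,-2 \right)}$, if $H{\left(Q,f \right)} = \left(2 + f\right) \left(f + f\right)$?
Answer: $i \sqrt{5} \approx 2.2361 i$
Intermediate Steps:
$H{\left(Q,f \right)} = 2 f \left(2 + f\right)$ ($H{\left(Q,f \right)} = \left(2 + f\right) 2 f = 2 f \left(2 + f\right)$)
$k{\left(j \right)} = \sqrt{-4 + j}$
$k{\left(t{\left(5 \right)} \right)} - 44 H{\left(3,-2 \right)} = \sqrt{-4 - 1} - 44 \cdot 2 \left(-2\right) \left(2 - 2\right) = \sqrt{-5} - 44 \cdot 2 \left(-2\right) 0 = i \sqrt{5} - 0 = i \sqrt{5} + 0 = i \sqrt{5}$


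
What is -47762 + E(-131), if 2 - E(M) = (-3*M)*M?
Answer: 3723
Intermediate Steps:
E(M) = 2 + 3*M² (E(M) = 2 - (-3*M)*M = 2 - (-3)*M² = 2 + 3*M²)
-47762 + E(-131) = -47762 + (2 + 3*(-131)²) = -47762 + (2 + 3*17161) = -47762 + (2 + 51483) = -47762 + 51485 = 3723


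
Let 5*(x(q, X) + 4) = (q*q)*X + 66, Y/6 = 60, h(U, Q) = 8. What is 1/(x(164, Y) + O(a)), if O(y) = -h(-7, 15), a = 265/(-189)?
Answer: 5/9682566 ≈ 5.1639e-7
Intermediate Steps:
a = -265/189 (a = 265*(-1/189) = -265/189 ≈ -1.4021)
Y = 360 (Y = 6*60 = 360)
x(q, X) = 46/5 + X*q²/5 (x(q, X) = -4 + ((q*q)*X + 66)/5 = -4 + (q²*X + 66)/5 = -4 + (X*q² + 66)/5 = -4 + (66 + X*q²)/5 = -4 + (66/5 + X*q²/5) = 46/5 + X*q²/5)
O(y) = -8 (O(y) = -1*8 = -8)
1/(x(164, Y) + O(a)) = 1/((46/5 + (⅕)*360*164²) - 8) = 1/((46/5 + (⅕)*360*26896) - 8) = 1/((46/5 + 1936512) - 8) = 1/(9682606/5 - 8) = 1/(9682566/5) = 5/9682566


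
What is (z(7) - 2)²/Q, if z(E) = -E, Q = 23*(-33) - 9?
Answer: -27/256 ≈ -0.10547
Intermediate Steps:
Q = -768 (Q = -759 - 9 = -768)
(z(7) - 2)²/Q = (-1*7 - 2)²/(-768) = (-7 - 2)²*(-1/768) = (-9)²*(-1/768) = 81*(-1/768) = -27/256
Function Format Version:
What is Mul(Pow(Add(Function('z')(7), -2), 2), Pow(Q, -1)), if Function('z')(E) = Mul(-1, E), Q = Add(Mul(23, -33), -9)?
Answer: Rational(-27, 256) ≈ -0.10547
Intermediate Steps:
Q = -768 (Q = Add(-759, -9) = -768)
Mul(Pow(Add(Function('z')(7), -2), 2), Pow(Q, -1)) = Mul(Pow(Add(Mul(-1, 7), -2), 2), Pow(-768, -1)) = Mul(Pow(Add(-7, -2), 2), Rational(-1, 768)) = Mul(Pow(-9, 2), Rational(-1, 768)) = Mul(81, Rational(-1, 768)) = Rational(-27, 256)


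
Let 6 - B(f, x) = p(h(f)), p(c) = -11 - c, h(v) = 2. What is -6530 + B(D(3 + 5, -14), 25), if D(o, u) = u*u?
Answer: -6511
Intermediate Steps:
D(o, u) = u²
B(f, x) = 19 (B(f, x) = 6 - (-11 - 1*2) = 6 - (-11 - 2) = 6 - 1*(-13) = 6 + 13 = 19)
-6530 + B(D(3 + 5, -14), 25) = -6530 + 19 = -6511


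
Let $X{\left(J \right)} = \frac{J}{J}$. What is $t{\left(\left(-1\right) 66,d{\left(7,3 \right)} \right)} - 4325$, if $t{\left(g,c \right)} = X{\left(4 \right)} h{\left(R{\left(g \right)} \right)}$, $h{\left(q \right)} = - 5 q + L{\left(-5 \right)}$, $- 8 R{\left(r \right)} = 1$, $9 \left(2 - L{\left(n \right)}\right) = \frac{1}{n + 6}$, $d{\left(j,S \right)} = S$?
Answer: $- \frac{311219}{72} \approx -4322.5$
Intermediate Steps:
$L{\left(n \right)} = 2 - \frac{1}{9 \left(6 + n\right)}$ ($L{\left(n \right)} = 2 - \frac{1}{9 \left(n + 6\right)} = 2 - \frac{1}{9 \left(6 + n\right)}$)
$R{\left(r \right)} = - \frac{1}{8}$ ($R{\left(r \right)} = \left(- \frac{1}{8}\right) 1 = - \frac{1}{8}$)
$X{\left(J \right)} = 1$
$h{\left(q \right)} = \frac{17}{9} - 5 q$ ($h{\left(q \right)} = - 5 q + \frac{107 + 18 \left(-5\right)}{9 \left(6 - 5\right)} = - 5 q + \frac{107 - 90}{9 \cdot 1} = - 5 q + \frac{1}{9} \cdot 1 \cdot 17 = - 5 q + \frac{17}{9} = \frac{17}{9} - 5 q$)
$t{\left(g,c \right)} = \frac{181}{72}$ ($t{\left(g,c \right)} = 1 \left(\frac{17}{9} - - \frac{5}{8}\right) = 1 \left(\frac{17}{9} + \frac{5}{8}\right) = 1 \cdot \frac{181}{72} = \frac{181}{72}$)
$t{\left(\left(-1\right) 66,d{\left(7,3 \right)} \right)} - 4325 = \frac{181}{72} - 4325 = - \frac{311219}{72}$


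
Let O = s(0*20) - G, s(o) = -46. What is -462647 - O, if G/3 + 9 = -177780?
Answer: -995968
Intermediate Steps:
G = -533367 (G = -27 + 3*(-177780) = -27 - 533340 = -533367)
O = 533321 (O = -46 - 1*(-533367) = -46 + 533367 = 533321)
-462647 - O = -462647 - 1*533321 = -462647 - 533321 = -995968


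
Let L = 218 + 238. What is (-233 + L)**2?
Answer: 49729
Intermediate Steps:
L = 456
(-233 + L)**2 = (-233 + 456)**2 = 223**2 = 49729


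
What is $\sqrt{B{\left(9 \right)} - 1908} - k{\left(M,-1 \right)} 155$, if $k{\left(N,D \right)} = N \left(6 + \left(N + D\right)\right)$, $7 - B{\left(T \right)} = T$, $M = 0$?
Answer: $i \sqrt{1910} \approx 43.704 i$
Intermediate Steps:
$B{\left(T \right)} = 7 - T$
$k{\left(N,D \right)} = N \left(6 + D + N\right)$ ($k{\left(N,D \right)} = N \left(6 + \left(D + N\right)\right) = N \left(6 + D + N\right)$)
$\sqrt{B{\left(9 \right)} - 1908} - k{\left(M,-1 \right)} 155 = \sqrt{\left(7 - 9\right) - 1908} - 0 \left(6 - 1 + 0\right) 155 = \sqrt{\left(7 - 9\right) - 1908} - 0 \cdot 5 \cdot 155 = \sqrt{-2 - 1908} - 0 \cdot 155 = \sqrt{-1910} - 0 = i \sqrt{1910} + 0 = i \sqrt{1910}$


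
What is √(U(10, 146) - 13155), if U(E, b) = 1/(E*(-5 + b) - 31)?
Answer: 2*I*√6254021494/1379 ≈ 114.7*I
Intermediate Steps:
U(E, b) = 1/(-31 + E*(-5 + b))
√(U(10, 146) - 13155) = √(1/(-31 - 5*10 + 10*146) - 13155) = √(1/(-31 - 50 + 1460) - 13155) = √(1/1379 - 13155) = √(-18140744/1379) = 2*I*√6254021494/1379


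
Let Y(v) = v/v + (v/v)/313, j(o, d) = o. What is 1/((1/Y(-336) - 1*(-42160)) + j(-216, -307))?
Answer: 314/13170729 ≈ 2.3841e-5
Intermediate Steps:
Y(v) = 314/313 (Y(v) = 1 + 1*(1/313) = 1 + 1/313 = 314/313)
1/((1/Y(-336) - 1*(-42160)) + j(-216, -307)) = 1/((1/(314/313) - 1*(-42160)) - 216) = 1/((313/314 + 42160) - 216) = 1/(13238553/314 - 216) = 1/(13170729/314) = 314/13170729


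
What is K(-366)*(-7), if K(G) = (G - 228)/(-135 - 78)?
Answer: -1386/71 ≈ -19.521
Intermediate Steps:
K(G) = 76/71 - G/213 (K(G) = (-228 + G)/(-213) = (-228 + G)*(-1/213) = 76/71 - G/213)
K(-366)*(-7) = (76/71 - 1/213*(-366))*(-7) = (76/71 + 122/71)*(-7) = (198/71)*(-7) = -1386/71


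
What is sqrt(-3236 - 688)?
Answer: 6*I*sqrt(109) ≈ 62.642*I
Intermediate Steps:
sqrt(-3236 - 688) = sqrt(-3924) = 6*I*sqrt(109)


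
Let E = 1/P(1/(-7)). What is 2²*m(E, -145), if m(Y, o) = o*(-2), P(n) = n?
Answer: 1160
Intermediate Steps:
E = -7 (E = 1/(1/(-7)) = 1/(-⅐) = -7)
m(Y, o) = -2*o
2²*m(E, -145) = 2²*(-2*(-145)) = 4*290 = 1160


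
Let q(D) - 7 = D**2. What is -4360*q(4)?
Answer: -100280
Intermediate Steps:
q(D) = 7 + D**2
-4360*q(4) = -4360*(7 + 4**2) = -4360*(7 + 16) = -4360*23 = -100280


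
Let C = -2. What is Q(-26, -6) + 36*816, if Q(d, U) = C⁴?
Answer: 29392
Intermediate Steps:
Q(d, U) = 16 (Q(d, U) = (-2)⁴ = 16)
Q(-26, -6) + 36*816 = 16 + 36*816 = 16 + 29376 = 29392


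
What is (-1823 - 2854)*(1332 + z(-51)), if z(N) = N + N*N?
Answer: -18156114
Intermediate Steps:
z(N) = N + N**2
(-1823 - 2854)*(1332 + z(-51)) = (-1823 - 2854)*(1332 - 51*(1 - 51)) = -4677*(1332 - 51*(-50)) = -4677*(1332 + 2550) = -4677*3882 = -18156114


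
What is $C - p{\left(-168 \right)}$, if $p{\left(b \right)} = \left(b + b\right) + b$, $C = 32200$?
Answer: $32704$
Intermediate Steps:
$p{\left(b \right)} = 3 b$ ($p{\left(b \right)} = 2 b + b = 3 b$)
$C - p{\left(-168 \right)} = 32200 - 3 \left(-168\right) = 32200 - -504 = 32200 + 504 = 32704$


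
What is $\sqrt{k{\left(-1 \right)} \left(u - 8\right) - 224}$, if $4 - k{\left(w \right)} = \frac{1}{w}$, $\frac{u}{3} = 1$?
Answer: $i \sqrt{249} \approx 15.78 i$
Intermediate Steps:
$u = 3$ ($u = 3 \cdot 1 = 3$)
$k{\left(w \right)} = 4 - \frac{1}{w}$
$\sqrt{k{\left(-1 \right)} \left(u - 8\right) - 224} = \sqrt{\left(4 - \frac{1}{-1}\right) \left(3 - 8\right) - 224} = \sqrt{\left(4 - -1\right) \left(-5\right) - 224} = \sqrt{\left(4 + 1\right) \left(-5\right) - 224} = \sqrt{5 \left(-5\right) - 224} = \sqrt{-25 - 224} = \sqrt{-249} = i \sqrt{249}$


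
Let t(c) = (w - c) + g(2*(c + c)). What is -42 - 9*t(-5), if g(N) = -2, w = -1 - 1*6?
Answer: -6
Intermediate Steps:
w = -7 (w = -1 - 6 = -7)
t(c) = -9 - c (t(c) = (-7 - c) - 2 = -9 - c)
-42 - 9*t(-5) = -42 - 9*(-9 - 1*(-5)) = -42 - 9*(-9 + 5) = -42 - 9*(-4) = -42 + 36 = -6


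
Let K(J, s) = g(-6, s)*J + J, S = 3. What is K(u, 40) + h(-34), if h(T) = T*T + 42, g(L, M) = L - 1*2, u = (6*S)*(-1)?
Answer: 1324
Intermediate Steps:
u = -18 (u = (6*3)*(-1) = 18*(-1) = -18)
g(L, M) = -2 + L (g(L, M) = L - 2 = -2 + L)
K(J, s) = -7*J (K(J, s) = (-2 - 6)*J + J = -8*J + J = -7*J)
h(T) = 42 + T² (h(T) = T² + 42 = 42 + T²)
K(u, 40) + h(-34) = -7*(-18) + (42 + (-34)²) = 126 + (42 + 1156) = 126 + 1198 = 1324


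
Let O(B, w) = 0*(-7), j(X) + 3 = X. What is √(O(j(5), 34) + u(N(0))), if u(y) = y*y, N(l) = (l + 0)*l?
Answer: 0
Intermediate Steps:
j(X) = -3 + X
O(B, w) = 0
N(l) = l² (N(l) = l*l = l²)
u(y) = y²
√(O(j(5), 34) + u(N(0))) = √(0 + (0²)²) = √(0 + 0²) = √(0 + 0) = √0 = 0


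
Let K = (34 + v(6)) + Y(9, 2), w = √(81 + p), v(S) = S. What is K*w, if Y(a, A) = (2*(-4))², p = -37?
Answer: 208*√11 ≈ 689.86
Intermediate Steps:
Y(a, A) = 64 (Y(a, A) = (-8)² = 64)
w = 2*√11 (w = √(81 - 37) = √44 = 2*√11 ≈ 6.6332)
K = 104 (K = (34 + 6) + 64 = 40 + 64 = 104)
K*w = 104*(2*√11) = 208*√11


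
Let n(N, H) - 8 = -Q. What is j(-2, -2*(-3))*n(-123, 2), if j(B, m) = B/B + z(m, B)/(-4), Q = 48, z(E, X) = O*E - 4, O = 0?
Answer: -80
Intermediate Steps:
z(E, X) = -4 (z(E, X) = 0*E - 4 = 0 - 4 = -4)
n(N, H) = -40 (n(N, H) = 8 - 1*48 = 8 - 48 = -40)
j(B, m) = 2 (j(B, m) = B/B - 4/(-4) = 1 - 4*(-¼) = 1 + 1 = 2)
j(-2, -2*(-3))*n(-123, 2) = 2*(-40) = -80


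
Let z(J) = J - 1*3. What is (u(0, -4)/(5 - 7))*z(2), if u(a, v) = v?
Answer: -2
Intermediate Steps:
z(J) = -3 + J (z(J) = J - 3 = -3 + J)
(u(0, -4)/(5 - 7))*z(2) = (-4/(5 - 7))*(-3 + 2) = -4/(-2)*(-1) = -4*(-½)*(-1) = 2*(-1) = -2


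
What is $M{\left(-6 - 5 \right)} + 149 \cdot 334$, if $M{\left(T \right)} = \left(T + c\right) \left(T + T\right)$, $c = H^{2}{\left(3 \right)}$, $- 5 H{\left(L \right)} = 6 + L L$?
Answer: $49810$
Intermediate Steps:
$H{\left(L \right)} = - \frac{6}{5} - \frac{L^{2}}{5}$ ($H{\left(L \right)} = - \frac{6 + L L}{5} = - \frac{6 + L^{2}}{5} = - \frac{6}{5} - \frac{L^{2}}{5}$)
$c = 9$ ($c = \left(- \frac{6}{5} - \frac{3^{2}}{5}\right)^{2} = \left(- \frac{6}{5} - \frac{9}{5}\right)^{2} = \left(-3\right)^{2} = 9$)
$M{\left(T \right)} = 2 T \left(9 + T\right)$ ($M{\left(T \right)} = \left(T + 9\right) \left(T + T\right) = \left(9 + T\right) 2 T = 2 T \left(9 + T\right)$)
$M{\left(-6 - 5 \right)} + 149 \cdot 334 = 2 \left(-6 - 5\right) \left(9 - 11\right) + 149 \cdot 334 = 2 \left(-11\right) \left(9 - 11\right) + 49766 = 2 \left(-11\right) \left(-2\right) + 49766 = 44 + 49766 = 49810$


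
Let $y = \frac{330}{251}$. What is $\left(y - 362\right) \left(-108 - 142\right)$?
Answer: $\frac{22633000}{251} \approx 90171.0$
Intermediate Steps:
$y = \frac{330}{251}$ ($y = 330 \cdot \frac{1}{251} = \frac{330}{251} \approx 1.3147$)
$\left(y - 362\right) \left(-108 - 142\right) = \left(\frac{330}{251} - 362\right) \left(-108 - 142\right) = - \frac{90532 \left(-108 - 142\right)}{251} = \left(- \frac{90532}{251}\right) \left(-250\right) = \frac{22633000}{251}$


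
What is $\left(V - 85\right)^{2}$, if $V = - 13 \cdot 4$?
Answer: $18769$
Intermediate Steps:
$V = -52$ ($V = \left(-1\right) 52 = -52$)
$\left(V - 85\right)^{2} = \left(-52 - 85\right)^{2} = \left(-137\right)^{2} = 18769$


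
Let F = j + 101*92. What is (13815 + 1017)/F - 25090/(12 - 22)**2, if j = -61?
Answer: -7670753/30770 ≈ -249.29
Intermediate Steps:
F = 9231 (F = -61 + 101*92 = -61 + 9292 = 9231)
(13815 + 1017)/F - 25090/(12 - 22)**2 = (13815 + 1017)/9231 - 25090/(12 - 22)**2 = 14832*(1/9231) - 25090/((-10)**2) = 4944/3077 - 25090/100 = 4944/3077 - 25090*1/100 = 4944/3077 - 2509/10 = -7670753/30770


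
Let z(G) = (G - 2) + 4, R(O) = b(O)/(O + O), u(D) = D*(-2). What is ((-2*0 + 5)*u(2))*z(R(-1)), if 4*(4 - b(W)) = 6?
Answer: -15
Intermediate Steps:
b(W) = 5/2 (b(W) = 4 - 1/4*6 = 4 - 3/2 = 5/2)
u(D) = -2*D
R(O) = 5/(4*O) (R(O) = (5/2)/(O + O) = (5/2)/(2*O) = (1/(2*O))*(5/2) = 5/(4*O))
z(G) = 2 + G (z(G) = (-2 + G) + 4 = 2 + G)
((-2*0 + 5)*u(2))*z(R(-1)) = ((-2*0 + 5)*(-2*2))*(2 + (5/4)/(-1)) = ((0 + 5)*(-4))*(2 + (5/4)*(-1)) = (5*(-4))*(2 - 5/4) = -20*3/4 = -15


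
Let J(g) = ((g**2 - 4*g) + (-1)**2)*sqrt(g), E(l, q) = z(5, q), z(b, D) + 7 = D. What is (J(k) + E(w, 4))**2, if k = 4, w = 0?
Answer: 1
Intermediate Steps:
z(b, D) = -7 + D
E(l, q) = -7 + q
J(g) = sqrt(g)*(1 + g**2 - 4*g) (J(g) = ((g**2 - 4*g) + 1)*sqrt(g) = (1 + g**2 - 4*g)*sqrt(g) = sqrt(g)*(1 + g**2 - 4*g))
(J(k) + E(w, 4))**2 = (sqrt(4)*(1 + 4**2 - 4*4) + (-7 + 4))**2 = (2*(1 + 16 - 16) - 3)**2 = (2*1 - 3)**2 = (2 - 3)**2 = (-1)**2 = 1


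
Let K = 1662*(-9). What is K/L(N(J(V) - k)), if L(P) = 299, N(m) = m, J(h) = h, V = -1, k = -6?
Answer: -14958/299 ≈ -50.027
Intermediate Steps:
K = -14958
K/L(N(J(V) - k)) = -14958/299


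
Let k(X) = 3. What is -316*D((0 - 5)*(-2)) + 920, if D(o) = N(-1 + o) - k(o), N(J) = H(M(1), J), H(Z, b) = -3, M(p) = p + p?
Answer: 2816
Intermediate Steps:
M(p) = 2*p
N(J) = -3
D(o) = -6 (D(o) = -3 - 1*3 = -3 - 3 = -6)
-316*D((0 - 5)*(-2)) + 920 = -316*(-6) + 920 = 1896 + 920 = 2816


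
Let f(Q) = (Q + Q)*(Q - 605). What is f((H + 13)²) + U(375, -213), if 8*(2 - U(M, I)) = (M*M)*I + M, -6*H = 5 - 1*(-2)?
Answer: 2341792747/648 ≈ 3.6139e+6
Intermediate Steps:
H = -7/6 (H = -(5 - 1*(-2))/6 = -(5 + 2)/6 = -⅙*7 = -7/6 ≈ -1.1667)
U(M, I) = 2 - M/8 - I*M²/8 (U(M, I) = 2 - ((M*M)*I + M)/8 = 2 - (M²*I + M)/8 = 2 - (I*M² + M)/8 = 2 - (M + I*M²)/8 = 2 + (-M/8 - I*M²/8) = 2 - M/8 - I*M²/8)
f(Q) = 2*Q*(-605 + Q) (f(Q) = (2*Q)*(-605 + Q) = 2*Q*(-605 + Q))
f((H + 13)²) + U(375, -213) = 2*(-7/6 + 13)²*(-605 + (-7/6 + 13)²) + (2 - ⅛*375 - ⅛*(-213)*375²) = 2*(71/6)²*(-605 + (71/6)²) + (2 - 375/8 - ⅛*(-213)*140625) = 2*(5041/36)*(-605 + 5041/36) + (2 - 375/8 + 29953125/8) = 2*(5041/36)*(-16739/36) + 14976383/4 = -84381299/648 + 14976383/4 = 2341792747/648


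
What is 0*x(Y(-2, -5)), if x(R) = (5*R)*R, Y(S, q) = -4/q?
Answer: 0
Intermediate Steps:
x(R) = 5*R²
0*x(Y(-2, -5)) = 0*(5*(-4/(-5))²) = 0*(5*(-4*(-⅕))²) = 0*(5*(⅘)²) = 0*(5*(16/25)) = 0*(16/5) = 0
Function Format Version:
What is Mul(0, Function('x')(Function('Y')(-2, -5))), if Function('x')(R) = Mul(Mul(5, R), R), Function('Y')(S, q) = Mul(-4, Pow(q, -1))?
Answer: 0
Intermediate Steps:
Function('x')(R) = Mul(5, Pow(R, 2))
Mul(0, Function('x')(Function('Y')(-2, -5))) = Mul(0, Mul(5, Pow(Mul(-4, Pow(-5, -1)), 2))) = Mul(0, Mul(5, Pow(Mul(-4, Rational(-1, 5)), 2))) = Mul(0, Mul(5, Pow(Rational(4, 5), 2))) = Mul(0, Mul(5, Rational(16, 25))) = Mul(0, Rational(16, 5)) = 0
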